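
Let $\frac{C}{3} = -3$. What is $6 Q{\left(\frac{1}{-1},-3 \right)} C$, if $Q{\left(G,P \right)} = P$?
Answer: $162$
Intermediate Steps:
$C = -9$ ($C = 3 \left(-3\right) = -9$)
$6 Q{\left(\frac{1}{-1},-3 \right)} C = 6 \left(-3\right) \left(-9\right) = \left(-18\right) \left(-9\right) = 162$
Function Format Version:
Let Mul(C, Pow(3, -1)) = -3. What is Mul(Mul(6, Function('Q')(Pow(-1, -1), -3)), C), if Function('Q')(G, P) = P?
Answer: 162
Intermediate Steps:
C = -9 (C = Mul(3, -3) = -9)
Mul(Mul(6, Function('Q')(Pow(-1, -1), -3)), C) = Mul(Mul(6, -3), -9) = Mul(-18, -9) = 162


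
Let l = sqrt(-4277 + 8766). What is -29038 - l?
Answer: -29105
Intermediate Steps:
l = 67 (l = sqrt(4489) = 67)
-29038 - l = -29038 - 1*67 = -29038 - 67 = -29105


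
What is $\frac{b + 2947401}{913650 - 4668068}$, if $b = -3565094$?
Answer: $\frac{617693}{3754418} \approx 0.16452$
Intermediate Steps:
$\frac{b + 2947401}{913650 - 4668068} = \frac{-3565094 + 2947401}{913650 - 4668068} = - \frac{617693}{-3754418} = \left(-617693\right) \left(- \frac{1}{3754418}\right) = \frac{617693}{3754418}$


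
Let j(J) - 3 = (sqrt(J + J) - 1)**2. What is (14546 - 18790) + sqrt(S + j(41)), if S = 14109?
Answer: -4244 + sqrt(14195 - 2*sqrt(82)) ≈ -4124.9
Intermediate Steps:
j(J) = 3 + (-1 + sqrt(2)*sqrt(J))**2 (j(J) = 3 + (sqrt(J + J) - 1)**2 = 3 + (sqrt(2*J) - 1)**2 = 3 + (sqrt(2)*sqrt(J) - 1)**2 = 3 + (-1 + sqrt(2)*sqrt(J))**2)
(14546 - 18790) + sqrt(S + j(41)) = (14546 - 18790) + sqrt(14109 + (3 + (-1 + sqrt(2)*sqrt(41))**2)) = -4244 + sqrt(14109 + (3 + (-1 + sqrt(82))**2)) = -4244 + sqrt(14112 + (-1 + sqrt(82))**2)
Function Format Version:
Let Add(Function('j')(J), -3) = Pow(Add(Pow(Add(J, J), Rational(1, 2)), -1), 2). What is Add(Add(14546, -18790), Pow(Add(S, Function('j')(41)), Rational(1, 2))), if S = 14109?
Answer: Add(-4244, Pow(Add(14195, Mul(-2, Pow(82, Rational(1, 2)))), Rational(1, 2))) ≈ -4124.9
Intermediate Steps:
Function('j')(J) = Add(3, Pow(Add(-1, Mul(Pow(2, Rational(1, 2)), Pow(J, Rational(1, 2)))), 2)) (Function('j')(J) = Add(3, Pow(Add(Pow(Add(J, J), Rational(1, 2)), -1), 2)) = Add(3, Pow(Add(Pow(Mul(2, J), Rational(1, 2)), -1), 2)) = Add(3, Pow(Add(Mul(Pow(2, Rational(1, 2)), Pow(J, Rational(1, 2))), -1), 2)) = Add(3, Pow(Add(-1, Mul(Pow(2, Rational(1, 2)), Pow(J, Rational(1, 2)))), 2)))
Add(Add(14546, -18790), Pow(Add(S, Function('j')(41)), Rational(1, 2))) = Add(Add(14546, -18790), Pow(Add(14109, Add(3, Pow(Add(-1, Mul(Pow(2, Rational(1, 2)), Pow(41, Rational(1, 2)))), 2))), Rational(1, 2))) = Add(-4244, Pow(Add(14109, Add(3, Pow(Add(-1, Pow(82, Rational(1, 2))), 2))), Rational(1, 2))) = Add(-4244, Pow(Add(14112, Pow(Add(-1, Pow(82, Rational(1, 2))), 2)), Rational(1, 2)))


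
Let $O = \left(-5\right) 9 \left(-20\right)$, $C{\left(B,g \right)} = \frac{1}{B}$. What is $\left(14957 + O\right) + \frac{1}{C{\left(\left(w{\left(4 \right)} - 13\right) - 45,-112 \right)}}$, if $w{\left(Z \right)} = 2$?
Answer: $15801$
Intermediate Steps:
$O = 900$ ($O = \left(-45\right) \left(-20\right) = 900$)
$\left(14957 + O\right) + \frac{1}{C{\left(\left(w{\left(4 \right)} - 13\right) - 45,-112 \right)}} = \left(14957 + 900\right) + \frac{1}{\frac{1}{\left(2 - 13\right) - 45}} = 15857 + \frac{1}{\frac{1}{-11 - 45}} = 15857 + \frac{1}{\frac{1}{-56}} = 15857 + \frac{1}{- \frac{1}{56}} = 15857 - 56 = 15801$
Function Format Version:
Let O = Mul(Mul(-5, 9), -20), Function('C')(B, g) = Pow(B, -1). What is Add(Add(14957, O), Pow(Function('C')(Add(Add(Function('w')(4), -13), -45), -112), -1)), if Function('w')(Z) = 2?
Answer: 15801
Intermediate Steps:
O = 900 (O = Mul(-45, -20) = 900)
Add(Add(14957, O), Pow(Function('C')(Add(Add(Function('w')(4), -13), -45), -112), -1)) = Add(Add(14957, 900), Pow(Pow(Add(Add(2, -13), -45), -1), -1)) = Add(15857, Pow(Pow(Add(-11, -45), -1), -1)) = Add(15857, Pow(Pow(-56, -1), -1)) = Add(15857, Pow(Rational(-1, 56), -1)) = Add(15857, -56) = 15801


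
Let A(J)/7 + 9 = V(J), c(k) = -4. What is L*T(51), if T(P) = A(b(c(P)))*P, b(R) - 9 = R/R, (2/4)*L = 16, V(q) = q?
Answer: 11424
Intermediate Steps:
L = 32 (L = 2*16 = 32)
b(R) = 10 (b(R) = 9 + R/R = 9 + 1 = 10)
A(J) = -63 + 7*J
T(P) = 7*P (T(P) = (-63 + 7*10)*P = (-63 + 70)*P = 7*P)
L*T(51) = 32*(7*51) = 32*357 = 11424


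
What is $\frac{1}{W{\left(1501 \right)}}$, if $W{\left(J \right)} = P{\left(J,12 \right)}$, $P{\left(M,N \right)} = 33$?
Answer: $\frac{1}{33} \approx 0.030303$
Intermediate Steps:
$W{\left(J \right)} = 33$
$\frac{1}{W{\left(1501 \right)}} = \frac{1}{33}$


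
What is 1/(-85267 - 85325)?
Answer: -1/170592 ≈ -5.8619e-6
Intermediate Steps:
1/(-85267 - 85325) = 1/(-170592) = -1/170592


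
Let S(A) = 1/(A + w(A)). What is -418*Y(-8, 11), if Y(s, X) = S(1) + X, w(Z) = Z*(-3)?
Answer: -4389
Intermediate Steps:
w(Z) = -3*Z
S(A) = -1/(2*A) (S(A) = 1/(A - 3*A) = 1/(-2*A) = -1/(2*A))
Y(s, X) = -½ + X (Y(s, X) = -½/1 + X = -½*1 + X = -½ + X)
-418*Y(-8, 11) = -418*(-½ + 11) = -418*21/2 = -4389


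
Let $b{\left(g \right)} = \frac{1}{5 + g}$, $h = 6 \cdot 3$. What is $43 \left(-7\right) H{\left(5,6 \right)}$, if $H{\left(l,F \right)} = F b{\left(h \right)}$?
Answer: $- \frac{1806}{23} \approx -78.522$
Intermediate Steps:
$h = 18$
$H{\left(l,F \right)} = \frac{F}{23}$ ($H{\left(l,F \right)} = \frac{F}{5 + 18} = \frac{F}{23}$)
$43 \left(-7\right) H{\left(5,6 \right)} = 43 \left(-7\right) \frac{1}{23} \cdot 6 = \left(-301\right) \frac{6}{23} = - \frac{1806}{23}$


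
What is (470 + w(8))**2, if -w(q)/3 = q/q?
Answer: 218089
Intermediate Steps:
w(q) = -3 (w(q) = -3*q/q = -3*1 = -3)
(470 + w(8))**2 = (470 - 3)**2 = 467**2 = 218089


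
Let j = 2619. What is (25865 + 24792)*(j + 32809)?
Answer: 1794676196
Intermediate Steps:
(25865 + 24792)*(j + 32809) = (25865 + 24792)*(2619 + 32809) = 50657*35428 = 1794676196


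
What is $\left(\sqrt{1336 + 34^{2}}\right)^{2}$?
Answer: $2492$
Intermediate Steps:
$\left(\sqrt{1336 + 34^{2}}\right)^{2} = \left(\sqrt{1336 + 1156}\right)^{2} = \left(\sqrt{2492}\right)^{2} = \left(2 \sqrt{623}\right)^{2} = 2492$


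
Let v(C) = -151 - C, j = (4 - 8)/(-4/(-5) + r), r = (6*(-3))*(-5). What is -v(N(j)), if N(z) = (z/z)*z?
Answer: 34267/227 ≈ 150.96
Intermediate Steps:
r = 90 (r = -18*(-5) = 90)
j = -10/227 (j = (4 - 8)/(-4/(-5) + 90) = -4/(-4*(-⅕) + 90) = -4/(⅘ + 90) = -4/454/5 = -4*5/454 = -10/227 ≈ -0.044053)
N(z) = z (N(z) = 1*z = z)
-v(N(j)) = -(-151 - 1*(-10/227)) = -(-151 + 10/227) = -1*(-34267/227) = 34267/227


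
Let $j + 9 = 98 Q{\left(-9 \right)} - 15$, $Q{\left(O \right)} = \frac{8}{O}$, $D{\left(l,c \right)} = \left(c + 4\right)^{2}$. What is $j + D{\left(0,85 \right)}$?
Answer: $\frac{70289}{9} \approx 7809.9$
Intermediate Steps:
$D{\left(l,c \right)} = \left(4 + c\right)^{2}$
$j = - \frac{1000}{9}$ ($j = -9 + \left(98 \frac{8}{-9} - 15\right) = -9 + \left(98 \cdot 8 \left(- \frac{1}{9}\right) - 15\right) = -9 + \left(98 \left(- \frac{8}{9}\right) - 15\right) = -9 - \frac{919}{9} = - \frac{1000}{9} \approx -111.11$)
$j + D{\left(0,85 \right)} = - \frac{1000}{9} + \left(4 + 85\right)^{2} = - \frac{1000}{9} + 89^{2} = - \frac{1000}{9} + 7921 = \frac{70289}{9}$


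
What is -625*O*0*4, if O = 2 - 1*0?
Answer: 0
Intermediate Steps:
O = 2 (O = 2 + 0 = 2)
-625*O*0*4 = -625*2*0*4 = -0*4 = -625*0 = 0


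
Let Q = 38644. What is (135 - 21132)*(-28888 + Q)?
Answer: -204846732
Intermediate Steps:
(135 - 21132)*(-28888 + Q) = (135 - 21132)*(-28888 + 38644) = -20997*9756 = -204846732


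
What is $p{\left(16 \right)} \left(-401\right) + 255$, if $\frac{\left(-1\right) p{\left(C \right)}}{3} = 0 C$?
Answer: $255$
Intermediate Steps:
$p{\left(C \right)} = 0$ ($p{\left(C \right)} = - 3 \cdot 0 C = \left(-3\right) 0 = 0$)
$p{\left(16 \right)} \left(-401\right) + 255 = 0 \left(-401\right) + 255 = 0 + 255 = 255$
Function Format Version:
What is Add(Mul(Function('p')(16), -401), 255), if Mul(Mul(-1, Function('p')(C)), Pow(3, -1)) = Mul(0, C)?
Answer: 255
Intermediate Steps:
Function('p')(C) = 0 (Function('p')(C) = Mul(-3, Mul(0, C)) = Mul(-3, 0) = 0)
Add(Mul(Function('p')(16), -401), 255) = Add(Mul(0, -401), 255) = Add(0, 255) = 255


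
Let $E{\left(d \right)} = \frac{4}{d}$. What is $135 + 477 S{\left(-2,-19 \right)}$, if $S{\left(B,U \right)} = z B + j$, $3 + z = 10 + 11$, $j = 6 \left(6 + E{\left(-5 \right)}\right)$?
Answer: $- \frac{10773}{5} \approx -2154.6$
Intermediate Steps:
$j = \frac{156}{5}$ ($j = 6 \left(6 + \frac{4}{-5}\right) = 6 \left(6 + 4 \left(- \frac{1}{5}\right)\right) = 6 \left(6 - \frac{4}{5}\right) = 6 \cdot \frac{26}{5} = \frac{156}{5} \approx 31.2$)
$z = 18$ ($z = -3 + \left(10 + 11\right) = -3 + 21 = 18$)
$S{\left(B,U \right)} = \frac{156}{5} + 18 B$ ($S{\left(B,U \right)} = 18 B + \frac{156}{5} = \frac{156}{5} + 18 B$)
$135 + 477 S{\left(-2,-19 \right)} = 135 + 477 \left(\frac{156}{5} + 18 \left(-2\right)\right) = 135 + 477 \left(\frac{156}{5} - 36\right) = 135 + 477 \left(- \frac{24}{5}\right) = 135 - \frac{11448}{5} = - \frac{10773}{5}$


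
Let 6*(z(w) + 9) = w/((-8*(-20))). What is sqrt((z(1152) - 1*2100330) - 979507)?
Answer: 2*I*sqrt(19249030)/5 ≈ 1754.9*I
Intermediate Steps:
z(w) = -9 + w/960 (z(w) = -9 + (w/((-8*(-20))))/6 = -9 + (w/160)/6 = -9 + w/960)
sqrt((z(1152) - 1*2100330) - 979507) = sqrt(((-9 + (1/960)*1152) - 1*2100330) - 979507) = sqrt(((-9 + 6/5) - 2100330) - 979507) = sqrt((-39/5 - 2100330) - 979507) = sqrt(-10501689/5 - 979507) = sqrt(-15399224/5) = 2*I*sqrt(19249030)/5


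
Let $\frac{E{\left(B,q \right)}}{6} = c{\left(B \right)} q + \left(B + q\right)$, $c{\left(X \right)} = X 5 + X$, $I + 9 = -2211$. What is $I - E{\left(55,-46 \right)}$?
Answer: $88806$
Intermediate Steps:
$I = -2220$ ($I = -9 - 2211 = -2220$)
$c{\left(X \right)} = 6 X$ ($c{\left(X \right)} = 5 X + X = 6 X$)
$E{\left(B,q \right)} = 6 B + 6 q + 36 B q$ ($E{\left(B,q \right)} = 6 \left(6 B q + \left(B + q\right)\right) = 6 \left(B + q + 6 B q\right) = 6 B + 6 q + 36 B q$)
$I - E{\left(55,-46 \right)} = -2220 - \left(6 \cdot 55 + 6 \left(-46\right) + 36 \cdot 55 \left(-46\right)\right) = -2220 - \left(330 - 276 - 91080\right) = -2220 - -91026 = -2220 + 91026 = 88806$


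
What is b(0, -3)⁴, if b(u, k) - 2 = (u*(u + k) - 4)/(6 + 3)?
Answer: 38416/6561 ≈ 5.8552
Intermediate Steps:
b(u, k) = 14/9 + u*(k + u)/9 (b(u, k) = 2 + (u*(u + k) - 4)/(6 + 3) = 2 + (u*(k + u) - 4)/9 = 2 + (-4 + u*(k + u))*(⅑) = 2 + (-4/9 + u*(k + u)/9) = 14/9 + u*(k + u)/9)
b(0, -3)⁴ = (14/9 + (⅑)*0² + (⅑)*(-3)*0)⁴ = (14/9 + (⅑)*0 + 0)⁴ = (14/9 + 0 + 0)⁴ = (14/9)⁴ = 38416/6561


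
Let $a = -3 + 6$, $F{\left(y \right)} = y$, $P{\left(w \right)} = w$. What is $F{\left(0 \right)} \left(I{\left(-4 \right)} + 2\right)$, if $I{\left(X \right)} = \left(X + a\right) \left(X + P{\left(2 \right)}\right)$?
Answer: $0$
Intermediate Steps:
$a = 3$
$I{\left(X \right)} = \left(2 + X\right) \left(3 + X\right)$ ($I{\left(X \right)} = \left(X + 3\right) \left(X + 2\right) = \left(3 + X\right) \left(2 + X\right) = \left(2 + X\right) \left(3 + X\right)$)
$F{\left(0 \right)} \left(I{\left(-4 \right)} + 2\right) = 0 \left(\left(6 + \left(-4\right)^{2} + 5 \left(-4\right)\right) + 2\right) = 0 \left(\left(6 + 16 - 20\right) + 2\right) = 0 \left(2 + 2\right) = 0 \cdot 4 = 0$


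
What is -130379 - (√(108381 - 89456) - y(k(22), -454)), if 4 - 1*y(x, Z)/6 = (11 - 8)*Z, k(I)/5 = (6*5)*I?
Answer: -122183 - 5*√757 ≈ -1.2232e+5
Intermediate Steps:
k(I) = 150*I (k(I) = 5*((6*5)*I) = 5*(30*I) = 150*I)
y(x, Z) = 24 - 18*Z (y(x, Z) = 24 - 6*(11 - 8)*Z = 24 - 18*Z)
-130379 - (√(108381 - 89456) - y(k(22), -454)) = -130379 - (√(108381 - 89456) - (24 - 18*(-454))) = -130379 - (√18925 - (24 + 8172)) = -130379 - (5*√757 - 1*8196) = -130379 - (5*√757 - 8196) = -130379 - (-8196 + 5*√757) = -130379 + (8196 - 5*√757) = -122183 - 5*√757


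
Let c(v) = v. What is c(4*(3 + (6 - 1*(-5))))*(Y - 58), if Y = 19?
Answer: -2184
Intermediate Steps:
c(4*(3 + (6 - 1*(-5))))*(Y - 58) = (4*(3 + (6 - 1*(-5))))*(19 - 58) = (4*(3 + (6 + 5)))*(-39) = (4*(3 + 11))*(-39) = (4*14)*(-39) = 56*(-39) = -2184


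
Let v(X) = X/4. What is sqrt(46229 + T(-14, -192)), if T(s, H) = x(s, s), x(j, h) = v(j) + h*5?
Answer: sqrt(184622)/2 ≈ 214.84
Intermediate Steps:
v(X) = X/4 (v(X) = X*(1/4) = X/4)
x(j, h) = 5*h + j/4 (x(j, h) = j/4 + h*5 = j/4 + 5*h = 5*h + j/4)
T(s, H) = 21*s/4 (T(s, H) = 5*s + s/4 = 21*s/4)
sqrt(46229 + T(-14, -192)) = sqrt(46229 + (21/4)*(-14)) = sqrt(46229 - 147/2) = sqrt(92311/2) = sqrt(184622)/2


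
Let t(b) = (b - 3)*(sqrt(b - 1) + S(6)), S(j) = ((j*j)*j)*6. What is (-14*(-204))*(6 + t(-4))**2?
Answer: 234740669016 + 362494944*I*sqrt(5) ≈ 2.3474e+11 + 8.1056e+8*I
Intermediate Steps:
S(j) = 6*j**3 (S(j) = (j**2*j)*6 = j**3*6 = 6*j**3)
t(b) = (-3 + b)*(1296 + sqrt(-1 + b)) (t(b) = (b - 3)*(sqrt(b - 1) + 6*6**3) = (-3 + b)*(sqrt(-1 + b) + 6*216) = (-3 + b)*(sqrt(-1 + b) + 1296) = (-3 + b)*(1296 + sqrt(-1 + b)))
(-14*(-204))*(6 + t(-4))**2 = (-14*(-204))*(6 + (-3888 - 3*sqrt(-1 - 4) + 1296*(-4) - 4*sqrt(-1 - 4)))**2 = 2856*(6 + (-3888 - 3*I*sqrt(5) - 5184 - 4*I*sqrt(5)))**2 = 2856*(6 + (-9072 - 7*I*sqrt(5)))**2 = 2856*(-9066 - 7*I*sqrt(5))**2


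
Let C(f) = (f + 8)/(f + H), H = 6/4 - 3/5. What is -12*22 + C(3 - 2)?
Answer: -4926/19 ≈ -259.26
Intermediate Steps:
H = 9/10 (H = 6*(¼) - 3*⅕ = 3/2 - ⅗ = 9/10 ≈ 0.90000)
C(f) = (8 + f)/(9/10 + f) (C(f) = (f + 8)/(f + 9/10) = (8 + f)/(9/10 + f))
-12*22 + C(3 - 2) = -12*22 + 10*(8 + (3 - 2))/(9 + 10*(3 - 2)) = -264 + 10*(8 + 1)/(9 + 10*1) = -264 + 10*9/(9 + 10) = -264 + 10*9/19 = -264 + 10*(1/19)*9 = -264 + 90/19 = -4926/19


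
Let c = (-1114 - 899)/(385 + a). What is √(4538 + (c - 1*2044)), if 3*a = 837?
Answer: 13*√1624642/332 ≈ 49.910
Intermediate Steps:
a = 279 (a = (⅓)*837 = 279)
c = -2013/664 (c = (-1114 - 899)/(385 + 279) = -2013/664 ≈ -3.0316)
√(4538 + (c - 1*2044)) = √(4538 + (-2013/664 - 1*2044)) = √(4538 + (-2013/664 - 2044)) = √(4538 - 1359229/664) = √(1654003/664) = 13*√1624642/332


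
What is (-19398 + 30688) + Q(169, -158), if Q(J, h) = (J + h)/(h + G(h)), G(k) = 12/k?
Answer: 140988651/12488 ≈ 11290.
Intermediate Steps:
Q(J, h) = (J + h)/(h + 12/h)
(-19398 + 30688) + Q(169, -158) = (-19398 + 30688) - 158*(169 - 158)/(12 + (-158)²) = 11290 - 158*11/(12 + 24964) = 11290 - 158*11/24976 = 11290 - 158*1/24976*11 = 11290 - 869/12488 = 140988651/12488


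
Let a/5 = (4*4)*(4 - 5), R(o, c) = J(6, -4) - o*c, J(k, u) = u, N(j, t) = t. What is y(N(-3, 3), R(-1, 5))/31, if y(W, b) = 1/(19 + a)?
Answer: -1/1891 ≈ -0.00052882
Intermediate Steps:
R(o, c) = -4 - c*o (R(o, c) = -4 - o*c = -4 - c*o)
a = -80 (a = 5*((4*4)*(4 - 5)) = 5*(16*(-1)) = 5*(-16) = -80)
y(W, b) = -1/61 (y(W, b) = 1/(19 - 80) = 1/(-61) = -1/61)
y(N(-3, 3), R(-1, 5))/31 = -1/61/31 = -1/61*1/31 = -1/1891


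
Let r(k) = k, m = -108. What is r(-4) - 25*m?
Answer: 2696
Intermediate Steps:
r(-4) - 25*m = -4 - 25*(-108) = -4 + 2700 = 2696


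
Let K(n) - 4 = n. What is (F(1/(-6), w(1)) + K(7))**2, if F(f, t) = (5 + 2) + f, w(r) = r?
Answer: 11449/36 ≈ 318.03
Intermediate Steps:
K(n) = 4 + n
F(f, t) = 7 + f
(F(1/(-6), w(1)) + K(7))**2 = ((7 + 1/(-6)) + (4 + 7))**2 = ((7 - 1/6) + 11)**2 = (41/6 + 11)**2 = (107/6)**2 = 11449/36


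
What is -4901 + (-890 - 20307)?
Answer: -26098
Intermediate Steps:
-4901 + (-890 - 20307) = -4901 - 21197 = -26098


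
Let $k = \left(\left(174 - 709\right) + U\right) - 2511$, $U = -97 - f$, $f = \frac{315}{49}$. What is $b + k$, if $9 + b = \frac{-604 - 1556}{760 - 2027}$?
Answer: $- \frac{571367}{181} \approx -3156.7$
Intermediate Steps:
$f = \frac{45}{7}$ ($f = 315 \cdot \frac{1}{49} = \frac{45}{7} \approx 6.4286$)
$U = - \frac{724}{7}$ ($U = -97 - \frac{45}{7} = - \frac{724}{7} \approx -103.43$)
$b = - \frac{9243}{1267}$ ($b = -9 + \frac{-604 - 1556}{760 - 2027} = -9 - \frac{2160}{-1267} = -9 - - \frac{2160}{1267} = -9 + \frac{2160}{1267} = - \frac{9243}{1267} \approx -7.2952$)
$k = - \frac{22046}{7}$ ($k = \left(\left(174 - 709\right) - \frac{724}{7}\right) - 2511 = \left(-535 - \frac{724}{7}\right) - 2511 = - \frac{4469}{7} - 2511 = - \frac{22046}{7} \approx -3149.4$)
$b + k = - \frac{9243}{1267} - \frac{22046}{7} = - \frac{571367}{181}$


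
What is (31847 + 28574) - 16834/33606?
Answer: 1015245646/16803 ≈ 60421.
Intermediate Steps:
(31847 + 28574) - 16834/33606 = 60421 - 16834*1/33606 = 60421 - 8417/16803 = 1015245646/16803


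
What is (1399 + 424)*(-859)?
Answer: -1565957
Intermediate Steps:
(1399 + 424)*(-859) = 1823*(-859) = -1565957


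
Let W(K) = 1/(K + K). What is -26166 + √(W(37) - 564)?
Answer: -26166 + I*√3088390/74 ≈ -26166.0 + 23.748*I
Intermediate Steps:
W(K) = 1/(2*K)
-26166 + √(W(37) - 564) = -26166 + √((½)/37 - 564) = -26166 + √((½)*(1/37) - 564) = -26166 + √(1/74 - 564) = -26166 + √(-41735/74) = -26166 + I*√3088390/74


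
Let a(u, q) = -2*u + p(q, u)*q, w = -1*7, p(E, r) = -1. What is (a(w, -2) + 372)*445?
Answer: 172660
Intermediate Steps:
w = -7
a(u, q) = -q - 2*u (a(u, q) = -2*u - q = -q - 2*u)
(a(w, -2) + 372)*445 = ((-1*(-2) - 2*(-7)) + 372)*445 = ((2 + 14) + 372)*445 = (16 + 372)*445 = 388*445 = 172660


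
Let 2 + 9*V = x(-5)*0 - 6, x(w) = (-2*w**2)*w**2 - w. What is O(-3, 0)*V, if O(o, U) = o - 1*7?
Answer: 80/9 ≈ 8.8889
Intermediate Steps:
O(o, U) = -7 + o (O(o, U) = o - 7 = -7 + o)
x(w) = -w - 2*w**4 (x(w) = -2*w**4 - w = -w - 2*w**4)
V = -8/9 (V = -2/9 + ((-1*(-5) - 2*(-5)**4)*0 - 6)/9 = -2/9 + ((5 - 2*625)*0 - 6)/9 = -2/9 + ((5 - 1250)*0 - 6)/9 = -2/9 + (-1245*0 - 6)/9 = -2/9 + (0 - 6)/9 = -2/9 + (1/9)*(-6) = -2/9 - 2/3 = -8/9 ≈ -0.88889)
O(-3, 0)*V = (-7 - 3)*(-8/9) = -10*(-8/9) = 80/9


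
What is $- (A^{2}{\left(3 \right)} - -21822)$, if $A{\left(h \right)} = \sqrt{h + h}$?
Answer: $-21828$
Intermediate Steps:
$A{\left(h \right)} = \sqrt{2} \sqrt{h}$ ($A{\left(h \right)} = \sqrt{2 h} = \sqrt{2} \sqrt{h}$)
$- (A^{2}{\left(3 \right)} - -21822) = - (\left(\sqrt{2} \sqrt{3}\right)^{2} - -21822) = - (\left(\sqrt{6}\right)^{2} + 21822) = - (6 + 21822) = \left(-1\right) 21828 = -21828$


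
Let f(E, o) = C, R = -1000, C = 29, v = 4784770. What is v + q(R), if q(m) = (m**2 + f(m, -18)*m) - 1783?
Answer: 5753987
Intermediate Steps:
f(E, o) = 29
q(m) = -1783 + m**2 + 29*m (q(m) = (m**2 + 29*m) - 1783 = -1783 + m**2 + 29*m)
v + q(R) = 4784770 + (-1783 + (-1000)**2 + 29*(-1000)) = 4784770 + (-1783 + 1000000 - 29000) = 4784770 + 969217 = 5753987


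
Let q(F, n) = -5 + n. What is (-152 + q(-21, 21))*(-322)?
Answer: 43792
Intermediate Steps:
(-152 + q(-21, 21))*(-322) = (-152 + (-5 + 21))*(-322) = (-152 + 16)*(-322) = -136*(-322) = 43792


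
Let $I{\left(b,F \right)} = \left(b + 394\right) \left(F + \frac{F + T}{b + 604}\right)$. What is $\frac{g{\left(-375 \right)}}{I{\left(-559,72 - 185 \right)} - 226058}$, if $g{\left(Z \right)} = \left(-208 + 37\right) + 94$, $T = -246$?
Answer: $\frac{231}{618290} \approx 0.00037361$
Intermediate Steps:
$g{\left(Z \right)} = -77$ ($g{\left(Z \right)} = -171 + 94 = -77$)
$I{\left(b,F \right)} = \left(394 + b\right) \left(F + \frac{-246 + F}{604 + b}\right)$ ($I{\left(b,F \right)} = \left(b + 394\right) \left(F + \frac{F - 246}{b + 604}\right) = \left(394 + b\right) \left(F + \frac{-246 + F}{604 + b}\right)$)
$\frac{g{\left(-375 \right)}}{I{\left(-559,72 - 185 \right)} - 226058} = - \frac{77}{\frac{-96924 - -137514 + 238370 \left(72 - 185\right) + \left(72 - 185\right) \left(-559\right)^{2} + 999 \left(72 - 185\right) \left(-559\right)}{604 - 559} - 226058} = - \frac{77}{\frac{-96924 + 137514 + 238370 \left(-113\right) - 35310353 + 999 \left(-113\right) \left(-559\right)}{45} - 226058} = - \frac{77}{\frac{-96924 + 137514 - 26935810 - 35310353 + 63103833}{45} - 226058} = - \frac{77}{\frac{1}{45} \cdot 898260 - 226058} = - \frac{77}{\frac{59884}{3} - 226058} = - \frac{77}{- \frac{618290}{3}} = \left(-77\right) \left(- \frac{3}{618290}\right) = \frac{231}{618290}$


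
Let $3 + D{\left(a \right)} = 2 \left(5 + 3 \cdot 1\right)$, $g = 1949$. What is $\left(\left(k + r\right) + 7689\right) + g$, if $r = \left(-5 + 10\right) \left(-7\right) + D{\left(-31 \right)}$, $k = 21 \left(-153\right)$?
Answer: $6403$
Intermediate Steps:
$D{\left(a \right)} = 13$ ($D{\left(a \right)} = -3 + 2 \left(5 + 3 \cdot 1\right) = -3 + 2 \left(5 + 3\right) = -3 + 2 \cdot 8 = -3 + 16 = 13$)
$k = -3213$
$r = -22$ ($r = \left(-5 + 10\right) \left(-7\right) + 13 = 5 \left(-7\right) + 13 = -35 + 13 = -22$)
$\left(\left(k + r\right) + 7689\right) + g = \left(\left(-3213 - 22\right) + 7689\right) + 1949 = \left(-3235 + 7689\right) + 1949 = 4454 + 1949 = 6403$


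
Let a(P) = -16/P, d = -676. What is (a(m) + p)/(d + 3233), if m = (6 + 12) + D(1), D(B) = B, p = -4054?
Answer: -77042/48583 ≈ -1.5858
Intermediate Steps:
m = 19 (m = (6 + 12) + 1 = 18 + 1 = 19)
(a(m) + p)/(d + 3233) = (-16/19 - 4054)/(-676 + 3233) = (-16*1/19 - 4054)/2557 = (-16/19 - 4054)*(1/2557) = -77042/19*1/2557 = -77042/48583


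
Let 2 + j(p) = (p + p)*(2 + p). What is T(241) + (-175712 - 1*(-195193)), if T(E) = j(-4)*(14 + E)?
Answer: 23051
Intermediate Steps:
j(p) = -2 + 2*p*(2 + p) (j(p) = -2 + (p + p)*(2 + p) = -2 + (2*p)*(2 + p) = -2 + 2*p*(2 + p))
T(E) = 196 + 14*E (T(E) = (-2 + 2*(-4)² + 4*(-4))*(14 + E) = (-2 + 2*16 - 16)*(14 + E) = (-2 + 32 - 16)*(14 + E) = 14*(14 + E) = 196 + 14*E)
T(241) + (-175712 - 1*(-195193)) = (196 + 14*241) + (-175712 - 1*(-195193)) = (196 + 3374) + (-175712 + 195193) = 3570 + 19481 = 23051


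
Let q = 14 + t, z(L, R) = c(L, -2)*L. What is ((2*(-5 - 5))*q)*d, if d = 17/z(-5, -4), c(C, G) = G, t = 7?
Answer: -714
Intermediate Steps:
z(L, R) = -2*L
q = 21 (q = 14 + 7 = 21)
d = 17/10 (d = 17/((-2*(-5))) = 17/10 ≈ 1.7000)
((2*(-5 - 5))*q)*d = ((2*(-5 - 5))*21)*(17/10) = ((2*(-10))*21)*(17/10) = -20*21*(17/10) = -420*17/10 = -714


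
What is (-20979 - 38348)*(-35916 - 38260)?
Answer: 4400639552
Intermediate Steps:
(-20979 - 38348)*(-35916 - 38260) = -59327*(-74176) = 4400639552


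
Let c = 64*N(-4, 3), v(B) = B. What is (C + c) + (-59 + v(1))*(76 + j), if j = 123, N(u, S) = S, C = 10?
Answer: -11340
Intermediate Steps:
c = 192 (c = 64*3 = 192)
(C + c) + (-59 + v(1))*(76 + j) = (10 + 192) + (-59 + 1)*(76 + 123) = 202 - 58*199 = 202 - 11542 = -11340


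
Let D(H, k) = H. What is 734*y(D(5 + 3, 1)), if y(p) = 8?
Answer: 5872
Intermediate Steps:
734*y(D(5 + 3, 1)) = 734*8 = 5872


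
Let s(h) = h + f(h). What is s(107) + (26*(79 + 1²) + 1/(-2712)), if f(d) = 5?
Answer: 5944703/2712 ≈ 2192.0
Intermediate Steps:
s(h) = 5 + h (s(h) = h + 5 = 5 + h)
s(107) + (26*(79 + 1²) + 1/(-2712)) = (5 + 107) + (26*(79 + 1²) + 1/(-2712)) = 112 + (26*(79 + 1) - 1/2712) = 112 + (26*80 - 1/2712) = 112 + (2080 - 1/2712) = 112 + 5640959/2712 = 5944703/2712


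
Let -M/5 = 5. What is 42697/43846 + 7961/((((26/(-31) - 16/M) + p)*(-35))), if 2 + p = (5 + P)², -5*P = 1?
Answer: -24638248661/2478702072 ≈ -9.9400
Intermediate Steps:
P = -⅕ (P = -⅕*1 = -⅕ ≈ -0.20000)
M = -25 (M = -5*5 = -25)
p = 526/25 (p = -2 + (5 - ⅕)² = -2 + (24/5)² = -2 + 576/25 = 526/25 ≈ 21.040)
42697/43846 + 7961/((((26/(-31) - 16/M) + p)*(-35))) = 42697/43846 + 7961/((((26/(-31) - 16/(-25)) + 526/25)*(-35))) = 42697*(1/43846) + 7961/((((26*(-1/31) - 16*(-1/25)) + 526/25)*(-35))) = 42697/43846 + 7961/((((-26/31 + 16/25) + 526/25)*(-35))) = 42697/43846 + 7961/(((-154/775 + 526/25)*(-35))) = 42697/43846 + 7961/(((16152/775)*(-35))) = 42697/43846 + 7961/(-113064/155) = 42697/43846 + 7961*(-155/113064) = 42697/43846 - 1233955/113064 = -24638248661/2478702072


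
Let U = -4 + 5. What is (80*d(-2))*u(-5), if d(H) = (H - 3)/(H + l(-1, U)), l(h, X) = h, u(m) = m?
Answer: -2000/3 ≈ -666.67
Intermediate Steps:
U = 1
d(H) = (-3 + H)/(-1 + H) (d(H) = (H - 3)/(H - 1) = (-3 + H)/(-1 + H))
(80*d(-2))*u(-5) = (80*((-3 - 2)/(-1 - 2)))*(-5) = (80*(-5/(-3)))*(-5) = (80*(-⅓*(-5)))*(-5) = (80*(5/3))*(-5) = (400/3)*(-5) = -2000/3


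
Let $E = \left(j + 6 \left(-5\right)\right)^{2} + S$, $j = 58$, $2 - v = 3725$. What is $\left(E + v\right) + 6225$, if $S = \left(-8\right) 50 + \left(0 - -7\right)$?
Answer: $2893$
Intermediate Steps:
$v = -3723$ ($v = 2 - 3725 = -3723$)
$S = -393$ ($S = -400 + \left(0 + 7\right) = -400 + 7 = -393$)
$E = 391$ ($E = \left(58 + 6 \left(-5\right)\right)^{2} - 393 = \left(58 - 30\right)^{2} - 393 = 28^{2} - 393 = 784 - 393 = 391$)
$\left(E + v\right) + 6225 = \left(391 - 3723\right) + 6225 = -3332 + 6225 = 2893$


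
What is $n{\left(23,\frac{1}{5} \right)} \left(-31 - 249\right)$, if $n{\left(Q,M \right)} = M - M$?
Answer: $0$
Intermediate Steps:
$n{\left(Q,M \right)} = 0$
$n{\left(23,\frac{1}{5} \right)} \left(-31 - 249\right) = 0 \left(-31 - 249\right) = 0 \left(-280\right) = 0$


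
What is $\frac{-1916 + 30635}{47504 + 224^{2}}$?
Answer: $\frac{9573}{32560} \approx 0.29401$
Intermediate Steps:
$\frac{-1916 + 30635}{47504 + 224^{2}} = \frac{28719}{47504 + 50176} = \frac{28719}{97680} = 28719 \cdot \frac{1}{97680} = \frac{9573}{32560}$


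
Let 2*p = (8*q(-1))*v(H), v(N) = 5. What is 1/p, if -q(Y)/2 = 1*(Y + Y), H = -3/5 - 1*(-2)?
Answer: 1/80 ≈ 0.012500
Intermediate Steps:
H = 7/5 (H = -3*⅕ + 2 = -⅗ + 2 = 7/5 ≈ 1.4000)
q(Y) = -4*Y (q(Y) = -2*(Y + Y) = -2*2*Y = -4*Y)
p = 80 (p = ((8*(-4*(-1)))*5)/2 = ((8*4)*5)/2 = (32*5)/2 = (½)*160 = 80)
1/p = 1/80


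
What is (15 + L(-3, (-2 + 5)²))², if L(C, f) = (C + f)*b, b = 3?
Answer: 1089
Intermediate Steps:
L(C, f) = 3*C + 3*f (L(C, f) = (C + f)*3 = 3*C + 3*f)
(15 + L(-3, (-2 + 5)²))² = (15 + (3*(-3) + 3*(-2 + 5)²))² = (15 + (-9 + 3*3²))² = (15 + (-9 + 3*9))² = (15 + (-9 + 27))² = (15 + 18)² = 33² = 1089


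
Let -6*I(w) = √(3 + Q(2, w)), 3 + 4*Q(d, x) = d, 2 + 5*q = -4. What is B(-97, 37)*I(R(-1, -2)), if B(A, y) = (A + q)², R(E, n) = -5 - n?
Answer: -241081*√11/300 ≈ -2665.3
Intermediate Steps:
q = -6/5 (q = -⅖ + (⅕)*(-4) = -⅖ - ⅘ = -6/5 ≈ -1.2000)
Q(d, x) = -¾ + d/4
I(w) = -√11/12 (I(w) = -√(3 + (-¾ + (¼)*2))/6 = -√(3 + (-¾ + ½))/6 = -√(3 - ¼)/6 = -√11/12)
B(A, y) = (-6/5 + A)² (B(A, y) = (A - 6/5)² = (-6/5 + A)²)
B(-97, 37)*I(R(-1, -2)) = ((-6 + 5*(-97))²/25)*(-√11/12) = ((-6 - 485)²/25)*(-√11/12) = ((1/25)*(-491)²)*(-√11/12) = ((1/25)*241081)*(-√11/12) = 241081*(-√11/12)/25 = -241081*√11/300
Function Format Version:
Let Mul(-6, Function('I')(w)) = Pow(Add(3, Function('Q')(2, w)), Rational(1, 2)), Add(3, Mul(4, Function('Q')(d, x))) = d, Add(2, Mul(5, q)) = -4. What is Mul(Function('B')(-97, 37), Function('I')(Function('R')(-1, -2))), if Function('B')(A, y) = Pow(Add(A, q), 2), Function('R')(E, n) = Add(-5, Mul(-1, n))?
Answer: Mul(Rational(-241081, 300), Pow(11, Rational(1, 2))) ≈ -2665.3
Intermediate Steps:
q = Rational(-6, 5) (q = Add(Rational(-2, 5), Mul(Rational(1, 5), -4)) = Add(Rational(-2, 5), Rational(-4, 5)) = Rational(-6, 5) ≈ -1.2000)
Function('Q')(d, x) = Add(Rational(-3, 4), Mul(Rational(1, 4), d))
Function('I')(w) = Mul(Rational(-1, 12), Pow(11, Rational(1, 2))) (Function('I')(w) = Mul(Rational(-1, 6), Pow(Add(3, Add(Rational(-3, 4), Mul(Rational(1, 4), 2))), Rational(1, 2))) = Mul(Rational(-1, 6), Pow(Add(3, Add(Rational(-3, 4), Rational(1, 2))), Rational(1, 2))) = Mul(Rational(-1, 6), Pow(Add(3, Rational(-1, 4)), Rational(1, 2))) = Mul(Rational(-1, 6), Pow(Rational(11, 4), Rational(1, 2))) = Mul(Rational(-1, 6), Mul(Rational(1, 2), Pow(11, Rational(1, 2)))) = Mul(Rational(-1, 12), Pow(11, Rational(1, 2))))
Function('B')(A, y) = Pow(Add(Rational(-6, 5), A), 2) (Function('B')(A, y) = Pow(Add(A, Rational(-6, 5)), 2) = Pow(Add(Rational(-6, 5), A), 2))
Mul(Function('B')(-97, 37), Function('I')(Function('R')(-1, -2))) = Mul(Mul(Rational(1, 25), Pow(Add(-6, Mul(5, -97)), 2)), Mul(Rational(-1, 12), Pow(11, Rational(1, 2)))) = Mul(Mul(Rational(1, 25), Pow(Add(-6, -485), 2)), Mul(Rational(-1, 12), Pow(11, Rational(1, 2)))) = Mul(Mul(Rational(1, 25), Pow(-491, 2)), Mul(Rational(-1, 12), Pow(11, Rational(1, 2)))) = Mul(Mul(Rational(1, 25), 241081), Mul(Rational(-1, 12), Pow(11, Rational(1, 2)))) = Mul(Rational(241081, 25), Mul(Rational(-1, 12), Pow(11, Rational(1, 2)))) = Mul(Rational(-241081, 300), Pow(11, Rational(1, 2)))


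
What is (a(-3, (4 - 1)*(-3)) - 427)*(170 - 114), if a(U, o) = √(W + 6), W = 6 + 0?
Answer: -23912 + 112*√3 ≈ -23718.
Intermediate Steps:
W = 6
a(U, o) = 2*√3 (a(U, o) = √(6 + 6) = √12 = 2*√3)
(a(-3, (4 - 1)*(-3)) - 427)*(170 - 114) = (2*√3 - 427)*(170 - 114) = (-427 + 2*√3)*56 = -23912 + 112*√3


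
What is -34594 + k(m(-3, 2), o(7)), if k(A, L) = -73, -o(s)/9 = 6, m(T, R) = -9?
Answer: -34667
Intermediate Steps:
o(s) = -54 (o(s) = -9*6 = -54)
-34594 + k(m(-3, 2), o(7)) = -34594 - 73 = -34667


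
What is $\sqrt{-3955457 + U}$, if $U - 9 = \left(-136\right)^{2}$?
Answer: $2 i \sqrt{984238} \approx 1984.2 i$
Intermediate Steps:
$U = 18505$ ($U = 9 + \left(-136\right)^{2} = 9 + 18496 = 18505$)
$\sqrt{-3955457 + U} = \sqrt{-3955457 + 18505} = \sqrt{-3936952} = 2 i \sqrt{984238}$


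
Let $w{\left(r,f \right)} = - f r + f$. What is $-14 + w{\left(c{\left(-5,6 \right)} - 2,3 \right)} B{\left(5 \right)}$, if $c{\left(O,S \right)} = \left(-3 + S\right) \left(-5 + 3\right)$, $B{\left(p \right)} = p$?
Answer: $121$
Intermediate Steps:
$c{\left(O,S \right)} = 6 - 2 S$ ($c{\left(O,S \right)} = \left(-3 + S\right) \left(-2\right) = 6 - 2 S$)
$w{\left(r,f \right)} = f - f r$ ($w{\left(r,f \right)} = - f r + f = f - f r$)
$-14 + w{\left(c{\left(-5,6 \right)} - 2,3 \right)} B{\left(5 \right)} = -14 + 3 \left(1 - \left(\left(6 - 12\right) - 2\right)\right) 5 = -14 + 3 \left(1 - \left(-6 - 2\right)\right) 5 = -14 + 3 \left(1 - -8\right) 5 = -14 + 3 \left(1 + 8\right) 5 = -14 + 3 \cdot 9 \cdot 5 = -14 + 27 \cdot 5 = -14 + 135 = 121$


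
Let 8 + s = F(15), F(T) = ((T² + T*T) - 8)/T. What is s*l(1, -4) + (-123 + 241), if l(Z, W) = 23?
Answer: 9176/15 ≈ 611.73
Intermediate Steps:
F(T) = (-8 + 2*T²)/T (F(T) = ((T² + T²) - 8)/T = (2*T² - 8)/T = (-8 + 2*T²)/T)
s = 322/15 (s = -8 + (-8/15 + 2*15) = -8 + (-8*1/15 + 30) = -8 + (-8/15 + 30) = -8 + 442/15 = 322/15 ≈ 21.467)
s*l(1, -4) + (-123 + 241) = (322/15)*23 + (-123 + 241) = 7406/15 + 118 = 9176/15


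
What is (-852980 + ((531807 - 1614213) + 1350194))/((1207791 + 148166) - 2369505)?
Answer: 146298/253387 ≈ 0.57737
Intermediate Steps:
(-852980 + ((531807 - 1614213) + 1350194))/((1207791 + 148166) - 2369505) = (-852980 + (-1082406 + 1350194))/(1355957 - 2369505) = (-852980 + 267788)/(-1013548) = -585192*(-1/1013548) = 146298/253387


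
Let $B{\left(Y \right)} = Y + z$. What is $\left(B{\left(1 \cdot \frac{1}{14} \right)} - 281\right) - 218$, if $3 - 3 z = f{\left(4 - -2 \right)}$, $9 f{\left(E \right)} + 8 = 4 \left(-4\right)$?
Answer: $- \frac{62627}{126} \approx -497.04$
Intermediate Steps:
$f{\left(E \right)} = - \frac{8}{3}$ ($f{\left(E \right)} = - \frac{8}{9} + \frac{4 \left(-4\right)}{9} = - \frac{8}{9} + \frac{1}{9} \left(-16\right) = - \frac{8}{9} - \frac{16}{9} = - \frac{8}{3}$)
$z = \frac{17}{9}$ ($z = 1 - - \frac{8}{9} = 1 + \frac{8}{9} = \frac{17}{9} \approx 1.8889$)
$B{\left(Y \right)} = \frac{17}{9} + Y$ ($B{\left(Y \right)} = Y + \frac{17}{9} = \frac{17}{9} + Y$)
$\left(B{\left(1 \cdot \frac{1}{14} \right)} - 281\right) - 218 = \left(\left(\frac{17}{9} + 1 \cdot \frac{1}{14}\right) - 281\right) - 218 = \left(\left(\frac{17}{9} + \frac{1}{14}\right) - 281\right) - 218 = \left(\frac{247}{126} - 281\right) - 218 = - \frac{35159}{126} - 218 = - \frac{62627}{126}$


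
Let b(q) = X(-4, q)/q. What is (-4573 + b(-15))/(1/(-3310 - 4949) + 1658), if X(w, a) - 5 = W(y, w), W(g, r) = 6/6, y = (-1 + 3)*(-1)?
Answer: -188858553/68467105 ≈ -2.7584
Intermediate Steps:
y = -2 (y = 2*(-1) = -2)
W(g, r) = 1 (W(g, r) = 6*(⅙) = 1)
X(w, a) = 6 (X(w, a) = 5 + 1 = 6)
b(q) = 6/q
(-4573 + b(-15))/(1/(-3310 - 4949) + 1658) = (-4573 + 6/(-15))/(1/(-3310 - 4949) + 1658) = (-4573 + 6*(-1/15))/(1/(-8259) + 1658) = (-4573 - ⅖)/(-1/8259 + 1658) = -22867/(5*13693421/8259) = -22867/5*8259/13693421 = -188858553/68467105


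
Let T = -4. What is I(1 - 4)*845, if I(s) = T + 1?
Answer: -2535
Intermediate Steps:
I(s) = -3 (I(s) = -4 + 1 = -3)
I(1 - 4)*845 = -3*845 = -2535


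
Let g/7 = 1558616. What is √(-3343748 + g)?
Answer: 2*√1891641 ≈ 2750.7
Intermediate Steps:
g = 10910312 (g = 7*1558616 = 10910312)
√(-3343748 + g) = √(-3343748 + 10910312) = √7566564 = 2*√1891641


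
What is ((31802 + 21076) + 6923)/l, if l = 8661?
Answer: 59801/8661 ≈ 6.9046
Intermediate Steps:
((31802 + 21076) + 6923)/l = ((31802 + 21076) + 6923)/8661 = (52878 + 6923)*(1/8661) = 59801*(1/8661) = 59801/8661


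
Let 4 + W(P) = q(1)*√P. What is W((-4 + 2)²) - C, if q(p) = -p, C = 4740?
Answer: -4746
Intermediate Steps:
W(P) = -4 - √P (W(P) = -4 + (-1*1)*√P = -4 - √P)
W((-4 + 2)²) - C = (-4 - √((-4 + 2)²)) - 1*4740 = (-4 - √((-2)²)) - 4740 = (-4 - √4) - 4740 = (-4 - 1*2) - 4740 = (-4 - 2) - 4740 = -6 - 4740 = -4746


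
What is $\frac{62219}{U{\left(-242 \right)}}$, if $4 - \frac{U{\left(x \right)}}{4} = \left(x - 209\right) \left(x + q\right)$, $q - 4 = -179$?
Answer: $- \frac{62219}{752252} \approx -0.08271$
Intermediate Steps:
$q = -175$ ($q = 4 - 179 = -175$)
$U{\left(x \right)} = 16 - 4 \left(-209 + x\right) \left(-175 + x\right)$ ($U{\left(x \right)} = 16 - 4 \left(x - 209\right) \left(x - 175\right) = 16 - 4 \left(-209 + x\right) \left(-175 + x\right)$)
$\frac{62219}{U{\left(-242 \right)}} = \frac{62219}{-146284 - 4 \left(-242\right)^{2} + 1536 \left(-242\right)} = \frac{62219}{-146284 - 234256 - 371712} = \frac{62219}{-752252} = 62219 \left(- \frac{1}{752252}\right) = - \frac{62219}{752252}$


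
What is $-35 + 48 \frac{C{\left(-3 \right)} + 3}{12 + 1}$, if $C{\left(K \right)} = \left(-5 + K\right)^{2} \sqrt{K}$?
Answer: $- \frac{311}{13} + \frac{3072 i \sqrt{3}}{13} \approx -23.923 + 409.3 i$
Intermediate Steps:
$C{\left(K \right)} = \sqrt{K} \left(-5 + K\right)^{2}$
$-35 + 48 \frac{C{\left(-3 \right)} + 3}{12 + 1} = -35 + 48 \frac{\sqrt{-3} \left(-5 - 3\right)^{2} + 3}{12 + 1} = -35 + 48 \frac{i \sqrt{3} \left(-8\right)^{2} + 3}{13} = -35 + 48 \left(i \sqrt{3} \cdot 64 + 3\right) \frac{1}{13} = -35 + 48 \left(64 i \sqrt{3} + 3\right) \frac{1}{13} = -35 + 48 \left(3 + 64 i \sqrt{3}\right) \frac{1}{13} = -35 + 48 \left(\frac{3}{13} + \frac{64 i \sqrt{3}}{13}\right) = -35 + \left(\frac{144}{13} + \frac{3072 i \sqrt{3}}{13}\right) = - \frac{311}{13} + \frac{3072 i \sqrt{3}}{13}$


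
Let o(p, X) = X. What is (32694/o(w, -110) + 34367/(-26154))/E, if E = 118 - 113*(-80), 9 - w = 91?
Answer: -429429623/13173508260 ≈ -0.032598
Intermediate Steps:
w = -82 (w = 9 - 1*91 = 9 - 91 = -82)
E = 9158 (E = 118 + 9040 = 9158)
(32694/o(w, -110) + 34367/(-26154))/E = (32694/(-110) + 34367/(-26154))/9158 = (32694*(-1/110) + 34367*(-1/26154))*(1/9158) = (-16347/55 - 34367/26154)*(1/9158) = -429429623/1438470*1/9158 = -429429623/13173508260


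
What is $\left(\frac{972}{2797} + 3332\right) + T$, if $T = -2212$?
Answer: $\frac{3133612}{2797} \approx 1120.3$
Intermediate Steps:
$\left(\frac{972}{2797} + 3332\right) + T = \left(\frac{972}{2797} + 3332\right) - 2212 = \frac{9320576}{2797} - 2212 = \frac{3133612}{2797}$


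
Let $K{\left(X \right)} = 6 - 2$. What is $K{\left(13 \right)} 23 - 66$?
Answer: $26$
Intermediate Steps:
$K{\left(X \right)} = 4$ ($K{\left(X \right)} = 6 - 2 = 4$)
$K{\left(13 \right)} 23 - 66 = 4 \cdot 23 - 66 = 92 - 66 = 26$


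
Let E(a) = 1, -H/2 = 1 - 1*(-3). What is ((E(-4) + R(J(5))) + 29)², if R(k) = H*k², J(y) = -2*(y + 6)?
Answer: 14760964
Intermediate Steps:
H = -8 (H = -2*(1 - 1*(-3)) = -2*(1 + 3) = -2*4 = -8)
J(y) = -12 - 2*y (J(y) = -2*(6 + y) = -12 - 2*y)
R(k) = -8*k²
((E(-4) + R(J(5))) + 29)² = ((1 - 8*(-12 - 2*5)²) + 29)² = ((1 - 8*(-12 - 10)²) + 29)² = ((1 - 8*(-22)²) + 29)² = ((1 - 8*484) + 29)² = ((1 - 3872) + 29)² = (-3871 + 29)² = (-3842)² = 14760964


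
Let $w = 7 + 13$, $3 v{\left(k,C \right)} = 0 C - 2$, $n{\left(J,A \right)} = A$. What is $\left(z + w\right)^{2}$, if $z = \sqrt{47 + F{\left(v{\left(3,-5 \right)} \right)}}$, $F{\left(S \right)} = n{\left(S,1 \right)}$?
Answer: $448 + 160 \sqrt{3} \approx 725.13$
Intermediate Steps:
$v{\left(k,C \right)} = - \frac{2}{3}$ ($v{\left(k,C \right)} = \frac{0 C - 2}{3} = \frac{0 - 2}{3} = \frac{1}{3} \left(-2\right) = - \frac{2}{3}$)
$F{\left(S \right)} = 1$
$w = 20$
$z = 4 \sqrt{3}$ ($z = \sqrt{47 + 1} = \sqrt{48} = 4 \sqrt{3} \approx 6.9282$)
$\left(z + w\right)^{2} = \left(4 \sqrt{3} + 20\right)^{2} = \left(20 + 4 \sqrt{3}\right)^{2}$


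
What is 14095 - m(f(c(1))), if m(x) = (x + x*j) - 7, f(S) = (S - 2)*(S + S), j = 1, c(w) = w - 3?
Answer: 14070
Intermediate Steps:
c(w) = -3 + w
f(S) = 2*S*(-2 + S) (f(S) = (-2 + S)*(2*S) = 2*S*(-2 + S))
m(x) = -7 + 2*x (m(x) = (x + x*1) - 7 = (x + x) - 7 = 2*x - 7 = -7 + 2*x)
14095 - m(f(c(1))) = 14095 - (-7 + 2*(2*(-3 + 1)*(-2 + (-3 + 1)))) = 14095 - (-7 + 2*(2*(-2)*(-2 - 2))) = 14095 - (-7 + 2*(2*(-2)*(-4))) = 14095 - (-7 + 2*16) = 14095 - (-7 + 32) = 14095 - 1*25 = 14095 - 25 = 14070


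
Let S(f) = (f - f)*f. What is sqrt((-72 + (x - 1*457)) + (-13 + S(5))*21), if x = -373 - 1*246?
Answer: 7*I*sqrt(29) ≈ 37.696*I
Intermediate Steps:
x = -619 (x = -373 - 246 = -619)
S(f) = 0 (S(f) = 0*f = 0)
sqrt((-72 + (x - 1*457)) + (-13 + S(5))*21) = sqrt((-72 + (-619 - 1*457)) + (-13 + 0)*21) = sqrt((-72 + (-619 - 457)) - 13*21) = sqrt((-72 - 1076) - 273) = sqrt(-1148 - 273) = sqrt(-1421) = 7*I*sqrt(29)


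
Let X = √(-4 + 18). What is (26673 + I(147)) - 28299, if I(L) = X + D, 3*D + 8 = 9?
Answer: -4877/3 + √14 ≈ -1621.9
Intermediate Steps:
D = ⅓ (D = -8/3 + (⅓)*9 = -8/3 + 3 = ⅓ ≈ 0.33333)
X = √14 ≈ 3.7417
I(L) = ⅓ + √14 (I(L) = √14 + ⅓ = ⅓ + √14)
(26673 + I(147)) - 28299 = (26673 + (⅓ + √14)) - 28299 = (80020/3 + √14) - 28299 = -4877/3 + √14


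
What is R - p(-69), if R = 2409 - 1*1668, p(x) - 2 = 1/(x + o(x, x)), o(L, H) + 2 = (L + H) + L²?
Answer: 3363927/4552 ≈ 739.00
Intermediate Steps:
o(L, H) = -2 + H + L + L² (o(L, H) = -2 + ((L + H) + L²) = -2 + ((H + L) + L²) = -2 + (H + L + L²) = -2 + H + L + L²)
p(x) = 2 + 1/(-2 + x² + 3*x) (p(x) = 2 + 1/(x + (-2 + x + x + x²)) = 2 + 1/(x + (-2 + x² + 2*x)) = 2 + 1/(-2 + x² + 3*x))
R = 741 (R = 2409 - 1668 = 741)
R - p(-69) = 741 - (-3 + 2*(-69)² + 6*(-69))/(-2 + (-69)² + 3*(-69)) = 741 - (-3 + 2*4761 - 414)/(-2 + 4761 - 207) = 741 - (-3 + 9522 - 414)/4552 = 741 - 9105/4552 = 3363927/4552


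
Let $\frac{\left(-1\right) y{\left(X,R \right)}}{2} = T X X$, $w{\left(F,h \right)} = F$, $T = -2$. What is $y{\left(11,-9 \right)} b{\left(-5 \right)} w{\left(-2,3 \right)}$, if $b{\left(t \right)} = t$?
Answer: $4840$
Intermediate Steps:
$y{\left(X,R \right)} = 4 X^{2}$ ($y{\left(X,R \right)} = - 2 - 2 X X = - 2 \left(- 2 X^{2}\right) = 4 X^{2}$)
$y{\left(11,-9 \right)} b{\left(-5 \right)} w{\left(-2,3 \right)} = 4 \cdot 11^{2} \left(\left(-5\right) \left(-2\right)\right) = 4 \cdot 121 \cdot 10 = 484 \cdot 10 = 4840$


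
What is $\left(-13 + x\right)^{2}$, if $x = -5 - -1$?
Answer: $289$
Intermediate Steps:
$x = -4$ ($x = -5 + 1 = -4$)
$\left(-13 + x\right)^{2} = \left(-13 - 4\right)^{2} = \left(-17\right)^{2} = 289$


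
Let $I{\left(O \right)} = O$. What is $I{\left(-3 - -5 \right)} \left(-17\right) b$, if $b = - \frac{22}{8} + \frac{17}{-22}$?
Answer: $\frac{2635}{22} \approx 119.77$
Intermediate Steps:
$b = - \frac{155}{44}$ ($b = \left(-22\right) \frac{1}{8} + 17 \left(- \frac{1}{22}\right) = - \frac{11}{4} - \frac{17}{22} = - \frac{155}{44} \approx -3.5227$)
$I{\left(-3 - -5 \right)} \left(-17\right) b = \left(-3 - -5\right) \left(-17\right) \left(- \frac{155}{44}\right) = \left(-3 + 5\right) \left(-17\right) \left(- \frac{155}{44}\right) = 2 \left(-17\right) \left(- \frac{155}{44}\right) = \left(-34\right) \left(- \frac{155}{44}\right) = \frac{2635}{22}$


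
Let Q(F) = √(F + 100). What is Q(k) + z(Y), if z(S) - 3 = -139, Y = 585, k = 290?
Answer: -136 + √390 ≈ -116.25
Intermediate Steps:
z(S) = -136 (z(S) = 3 - 139 = -136)
Q(F) = √(100 + F)
Q(k) + z(Y) = √(100 + 290) - 136 = √390 - 136 = -136 + √390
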